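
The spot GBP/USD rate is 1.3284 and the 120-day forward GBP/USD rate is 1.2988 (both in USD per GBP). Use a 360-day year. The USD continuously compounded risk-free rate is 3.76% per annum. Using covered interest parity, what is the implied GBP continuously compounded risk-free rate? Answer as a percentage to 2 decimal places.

F = S·e^((r_USD − r_GBP)T) ⇒ r_GBP = r_USD − ln(F/S)/T
ln(1.2988/1.3284) = -0.022534; /(120/360) = -0.067602
r_GBP = 0.0376 + 0.067602 = 0.105202
r_GBP = 10.52%

10.52%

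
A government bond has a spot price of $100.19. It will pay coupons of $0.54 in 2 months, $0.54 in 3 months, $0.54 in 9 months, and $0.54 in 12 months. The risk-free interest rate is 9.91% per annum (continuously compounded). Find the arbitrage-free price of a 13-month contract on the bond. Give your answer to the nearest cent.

$109.26

PV(coupons) I = 0.54·e^(−0.0991·2/12) + 0.54·e^(−0.0991·3/12) + 0.54·e^(−0.0991·9/12) + 0.54·e^(−0.0991·12/12)
I = 0.5312 + 0.5268 + 0.5013 + 0.4891 = 2.0484
F = (S − I)·e^(rT) = (100.19 − 2.0484) · e^(0.0991·13/12)
= 98.1416 · e^0.107358 = 98.1416 × 1.113333 = $109.26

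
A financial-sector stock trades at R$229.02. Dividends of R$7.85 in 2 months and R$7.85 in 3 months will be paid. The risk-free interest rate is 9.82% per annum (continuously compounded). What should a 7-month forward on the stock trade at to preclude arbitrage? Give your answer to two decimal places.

R$226.23

PV(dividends) I = 7.85·e^(−0.0982·2/12) + 7.85·e^(−0.0982·3/12)
I = 7.7226 + 7.6596 = 15.3822
F = (S − I)·e^(rT) = (229.02 − 15.3822) · e^(0.0982·7/12)
= 213.6378 · e^0.057283 = 213.6378 × 1.058955 = R$226.23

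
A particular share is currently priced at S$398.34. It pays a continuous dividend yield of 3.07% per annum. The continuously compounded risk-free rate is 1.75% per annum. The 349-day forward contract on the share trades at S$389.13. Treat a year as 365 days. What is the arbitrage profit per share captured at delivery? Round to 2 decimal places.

Fair forward: F* = S·e^(carry·T), with carry = (r − q) = 0.0175 − 0.0307 = -0.0132
F* = 398.34 · e^(-0.0132 × 349/365) = 398.34 · e^-0.012621 = 398.34 × 0.987458 = S$393.3440
Market S$389.13 < fair S$393.3440: forward underpriced → reverse cash-and-carry (short spot, go long the forward).
At maturity, profit = |F_mkt − F*| = |389.13 − 393.3440| = S$4.21 per share

S$4.21 per share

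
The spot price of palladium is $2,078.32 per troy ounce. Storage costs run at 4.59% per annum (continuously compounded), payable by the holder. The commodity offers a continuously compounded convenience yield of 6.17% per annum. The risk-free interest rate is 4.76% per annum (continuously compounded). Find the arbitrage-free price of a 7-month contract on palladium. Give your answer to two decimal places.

$2,117.23 per troy ounce

Net carry = r + u − y = 0.0476 + 0.0459 − 0.0617 = 0.0318
F = S·e^((r+u−y)T) = 2078.32 · e^(0.0318 × 7/12) = 2078.32 · e^0.01855000
= 2078.32 × 1.01872312 = $2,117.23 per troy ounce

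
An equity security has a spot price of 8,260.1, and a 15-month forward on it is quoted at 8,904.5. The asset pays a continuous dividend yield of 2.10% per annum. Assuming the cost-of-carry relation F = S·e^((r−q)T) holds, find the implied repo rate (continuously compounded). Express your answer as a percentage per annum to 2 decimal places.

From F = S·e^((r−q)T): (r − q) = ln(F/S)/T
ln(8904.5/8260.1) = ln(1.078014) = 0.075120
(r − q) = 0.075120 / (15/12) = 0.060096
r = ln(F/S)/T + q = 0.060096 + 0.0210 = 0.081096
r = 8.11%

8.11%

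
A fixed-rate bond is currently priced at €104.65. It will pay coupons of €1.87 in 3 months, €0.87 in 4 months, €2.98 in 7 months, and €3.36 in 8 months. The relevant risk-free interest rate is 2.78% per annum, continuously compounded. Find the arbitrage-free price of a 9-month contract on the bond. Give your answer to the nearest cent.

€97.72

PV(coupons) I = 1.87·e^(−0.0278·3/12) + 0.87·e^(−0.0278·4/12) + 2.98·e^(−0.0278·7/12) + 3.36·e^(−0.0278·8/12)
I = 1.8570 + 0.8620 + 2.9321 + 3.2983 = 8.9494
F = (S − I)·e^(rT) = (104.65 − 8.9494) · e^(0.0278·9/12)
= 95.7006 · e^0.020850 = 95.7006 × 1.021069 = €97.72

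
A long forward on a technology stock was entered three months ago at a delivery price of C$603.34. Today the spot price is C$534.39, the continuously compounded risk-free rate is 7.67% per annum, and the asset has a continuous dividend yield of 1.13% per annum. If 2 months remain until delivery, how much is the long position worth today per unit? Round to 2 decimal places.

-C$62.29

Current fair forward for the remaining 2 months: F = S·e^((r − q)·T), (r − q) = 0.0767 − 0.0113 = 0.0654
F = 534.39 · e^(0.0654 × 2/12) = 534.39 × 1.010960 = 540.2469
Value of long forward = (F − K)·e^(−rT) = (540.2469 − 603.34) · e^(−0.0767·2/12)
= -63.0931 × 0.987298 = -62.29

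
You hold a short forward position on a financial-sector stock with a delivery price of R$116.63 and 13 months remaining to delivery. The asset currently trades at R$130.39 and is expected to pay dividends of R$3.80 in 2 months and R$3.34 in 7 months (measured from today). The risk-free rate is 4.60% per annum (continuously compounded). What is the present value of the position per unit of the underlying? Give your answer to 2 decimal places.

-R$12.41

PV(remaining dividends) I = 3.80·e^(−0.0460·2/12) + 3.34·e^(−0.0460·7/12) = 7.0225
Current forward F = (S − I)·e^(rT) = (130.39 − 7.0225)·e^(0.0460·13/12) = 123.3675 × 1.051096 = 129.6711
Value (long) = (F − K)·e^(−rT) = (129.6711 − 116.63) × 0.951388 = 12.4071
Short position value = −(long value) = -R$12.41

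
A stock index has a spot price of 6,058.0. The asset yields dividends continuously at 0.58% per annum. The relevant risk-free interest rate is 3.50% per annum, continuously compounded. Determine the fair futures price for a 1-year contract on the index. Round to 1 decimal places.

6,237.5

F = S·e^((r − q)T) = 6058.0 · e^((0.0350 − 0.0058) × 1)
= 6058.0 · e^0.029200 = 6058.0 × 1.029630
F = 6,237.5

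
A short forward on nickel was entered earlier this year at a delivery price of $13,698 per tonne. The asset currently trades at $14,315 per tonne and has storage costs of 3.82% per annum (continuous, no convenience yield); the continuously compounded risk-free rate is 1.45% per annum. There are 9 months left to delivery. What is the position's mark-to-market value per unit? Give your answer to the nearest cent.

-$1181.21 per tonne

Current fair forward for the remaining 9 months: F = S·e^((r + u)·T), (r + u) = 0.0145 + 0.0382 = 0.0527
F = 14315 · e^(0.0527 × 9/12) = 14315 × 1.04031651 = 14892.1308
Value of long forward = (F − K)·e^(−rT) = (14892.1308 − 13698) · e^(−0.0145·9/12)
= 1194.1308 × 0.98918392 = 1181.21
Short position value = −(long value) = -$1181.21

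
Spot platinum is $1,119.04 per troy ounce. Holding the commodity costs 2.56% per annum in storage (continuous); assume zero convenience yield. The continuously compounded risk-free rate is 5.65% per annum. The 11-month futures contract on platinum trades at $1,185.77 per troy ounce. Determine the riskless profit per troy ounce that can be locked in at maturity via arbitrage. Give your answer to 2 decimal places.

Fair futures: F* = S·e^(carry·T), with carry = (r + u) = 0.0565 + 0.0256 = 0.0821
F* = 1119.04 · e^(0.0821 × 11/12) = 1119.04 · e^0.07525833 = 1119.04 × 1.07816264 = $1206.5071
Market $1185.77 < fair $1206.5071: forward underpriced → reverse cash-and-carry (short spot, go long the forward).
At maturity, profit = |F_mkt − F*| = |1185.77 − 1206.5071| = $20.74 per troy ounce

$20.74 per troy ounce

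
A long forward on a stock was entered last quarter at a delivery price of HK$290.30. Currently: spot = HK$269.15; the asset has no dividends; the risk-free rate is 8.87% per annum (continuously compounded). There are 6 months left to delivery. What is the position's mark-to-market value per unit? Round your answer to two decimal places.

Current fair forward for the remaining 6 months: F = S·e^(r·T), r = 0.0887
F = 269.15 · e^(0.0887 × 6/12) = 269.15 × 1.045348 = 281.3554
Value of long forward = (F − K)·e^(−rT) = (281.3554 − 290.30) · e^(−0.0887·6/12)
= -8.9446 × 0.956619 = -8.56

-HK$8.56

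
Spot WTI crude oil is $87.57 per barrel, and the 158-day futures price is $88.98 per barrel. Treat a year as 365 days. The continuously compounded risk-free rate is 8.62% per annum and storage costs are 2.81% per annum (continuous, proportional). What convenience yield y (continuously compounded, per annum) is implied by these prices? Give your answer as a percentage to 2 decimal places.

F = S·e^((r+u−y)T) ⇒ (r+u−y) = ln(F/S)/T
ln(88.98/87.57) = 0.015973; /T ⇒ 0.036900
y = r + u − ln(F/S)/T = 0.0862 + 0.0281 − 0.036900 = 0.077400
y = 7.74%

7.74%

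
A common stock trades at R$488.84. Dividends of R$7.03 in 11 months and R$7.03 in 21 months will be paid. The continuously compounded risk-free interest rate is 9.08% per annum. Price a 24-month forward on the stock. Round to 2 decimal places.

PV(dividends) I = 7.03·e^(−0.0908·11/12) + 7.03·e^(−0.0908·21/12)
I = 6.4686 + 5.9972 = 12.4658
F = (S − I)·e^(rT) = (488.84 − 12.4658) · e^(0.0908·24/12)
= 476.3742 · e^0.181600 = 476.3742 × 1.199134 = R$571.24

R$571.24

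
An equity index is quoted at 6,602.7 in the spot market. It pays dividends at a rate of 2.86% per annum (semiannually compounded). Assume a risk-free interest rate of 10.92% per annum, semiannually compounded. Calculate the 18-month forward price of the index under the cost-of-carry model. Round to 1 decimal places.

F = S · (1+r/2)^(2T) / (1+q/2)^(2T)
= 6602.7 × 1.172906 / 1.043516 = 6602.7 × 1.123994
F = 7,421.4

7,421.4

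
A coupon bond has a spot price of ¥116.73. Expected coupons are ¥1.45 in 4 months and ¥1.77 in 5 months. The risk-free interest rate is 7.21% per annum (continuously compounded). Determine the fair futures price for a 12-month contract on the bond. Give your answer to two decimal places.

¥122.09

PV(coupons) I = 1.45·e^(−0.0721·4/12) + 1.77·e^(−0.0721·5/12)
I = 1.4156 + 1.7176 = 3.1332
F = (S − I)·e^(rT) = (116.73 − 3.1332) · e^(0.0721·12/12)
= 113.5968 · e^0.072100 = 113.5968 × 1.074763 = ¥122.09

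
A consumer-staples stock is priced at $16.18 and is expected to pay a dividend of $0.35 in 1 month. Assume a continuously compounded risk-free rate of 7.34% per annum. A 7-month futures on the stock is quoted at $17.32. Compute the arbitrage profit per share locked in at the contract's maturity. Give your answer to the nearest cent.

PV(dividends) I = 0.35·e^(−0.0734·1/12) = 0.3479
Fair futures F* = (S − I)·e^(rT) = (16.18 − 0.3479)·e^0.042817 = 15.8321 × 1.043747 = 16.5247
Market $17.32 > fair 16.5247: forward overpriced → cash-and-carry (borrow at r, buy the stock and collect the dividends, short the forward).
Profit at T = |F_mkt − F*| = |17.32 − 16.5247| = $0.80 per share

$0.80 per share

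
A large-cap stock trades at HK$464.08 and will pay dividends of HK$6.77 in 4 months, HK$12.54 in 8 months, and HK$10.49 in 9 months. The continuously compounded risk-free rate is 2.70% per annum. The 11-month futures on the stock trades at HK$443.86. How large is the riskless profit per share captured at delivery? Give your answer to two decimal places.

HK$1.81 per share

PV(dividends) I = 6.77·e^(−0.0270·4/12) + 12.54·e^(−0.0270·8/12) + 10.49·e^(−0.0270·9/12) = 29.3054
Fair futures F* = (S − I)·e^(rT) = (464.08 − 29.3054)·e^0.024750 = 434.7746 × 1.025059 = 445.6696
Market HK$443.86 < fair 445.6696: forward underpriced → reverse cash-and-carry (short the stock, invest proceeds at r, pay the dividends, go long the forward).
Profit at T = |F_mkt − F*| = |443.86 − 445.6696| = HK$1.81 per share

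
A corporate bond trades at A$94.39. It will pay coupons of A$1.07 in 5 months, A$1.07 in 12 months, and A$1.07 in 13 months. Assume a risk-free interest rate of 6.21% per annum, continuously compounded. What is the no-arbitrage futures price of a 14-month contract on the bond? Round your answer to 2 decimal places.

A$98.20

PV(coupons) I = 1.07·e^(−0.0621·5/12) + 1.07·e^(−0.0621·12/12) + 1.07·e^(−0.0621·13/12)
I = 1.0427 + 1.0056 + 1.0004 = 3.0487
F = (S − I)·e^(rT) = (94.39 − 3.0487) · e^(0.0621·14/12)
= 91.3413 · e^0.072450 = 91.3413 × 1.075139 = A$98.20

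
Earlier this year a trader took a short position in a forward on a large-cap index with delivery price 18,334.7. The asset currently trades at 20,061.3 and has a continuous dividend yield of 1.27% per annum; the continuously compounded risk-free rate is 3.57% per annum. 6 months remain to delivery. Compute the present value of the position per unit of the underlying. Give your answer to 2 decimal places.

-1923.99

Current fair forward for the remaining 6 months: F = S·e^((r − q)·T), (r − q) = 0.0357 − 0.0127 = 0.0230
F = 20061.3 · e^(0.0230 × 6/12) = 20061.3 × 1.01156638 = 20293.3366
Value of long forward = (F − K)·e^(−rT) = (20293.3366 − 18334.7) · e^(−0.0357·6/12)
= 1958.6366 × 0.98230837 = 1923.99
Short position value = −(long value) = -1923.99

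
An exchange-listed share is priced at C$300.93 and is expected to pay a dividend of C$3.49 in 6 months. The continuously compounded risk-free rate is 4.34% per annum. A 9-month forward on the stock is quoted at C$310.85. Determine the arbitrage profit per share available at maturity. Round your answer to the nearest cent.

C$3.49 per share

PV(dividends) I = 3.49·e^(−0.0434·6/12) = 3.4151
Fair forward F* = (S − I)·e^(rT) = (300.93 − 3.4151)·e^0.032550 = 297.5149 × 1.033086 = 307.3585
Market C$310.85 > fair 307.3585: forward overpriced → cash-and-carry (borrow at r, buy the stock and collect the dividends, short the forward).
Profit at T = |F_mkt − F*| = |310.85 − 307.3585| = C$3.49 per share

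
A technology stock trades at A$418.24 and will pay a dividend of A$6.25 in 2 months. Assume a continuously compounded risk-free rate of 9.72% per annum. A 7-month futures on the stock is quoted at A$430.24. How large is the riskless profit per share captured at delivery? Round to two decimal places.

PV(dividends) I = 6.25·e^(−0.0972·2/12) = 6.1496
Fair futures F* = (S − I)·e^(rT) = (418.24 − 6.1496)·e^0.056700 = 412.0904 × 1.058338 = 436.1309
Market A$430.24 < fair 436.1309: forward underpriced → reverse cash-and-carry (short the stock, invest proceeds at r, pay the dividends, go long the forward).
Profit at T = |F_mkt − F*| = |430.24 − 436.1309| = A$5.89 per share

A$5.89 per share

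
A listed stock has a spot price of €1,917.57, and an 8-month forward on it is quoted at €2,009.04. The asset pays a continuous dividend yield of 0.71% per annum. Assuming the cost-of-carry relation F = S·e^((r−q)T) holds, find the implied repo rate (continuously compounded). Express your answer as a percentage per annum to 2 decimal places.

From F = S·e^((r−q)T): (r − q) = ln(F/S)/T
ln(2009.04/1917.57) = ln(1.047701) = 0.046598
(r − q) = 0.046598 / (8/12) = 0.069897
r = ln(F/S)/T + q = 0.069897 + 0.0071 = 0.076997
r = 7.70%

7.70%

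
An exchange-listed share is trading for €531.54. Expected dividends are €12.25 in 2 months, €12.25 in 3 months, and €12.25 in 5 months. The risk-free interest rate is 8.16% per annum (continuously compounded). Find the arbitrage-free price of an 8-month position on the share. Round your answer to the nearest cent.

PV(dividends) I = 12.25·e^(−0.0816·2/12) + 12.25·e^(−0.0816·3/12) + 12.25·e^(−0.0816·5/12)
I = 12.0845 + 12.0026 + 11.8405 = 35.9276
F = (S − I)·e^(rT) = (531.54 − 35.9276) · e^(0.0816·8/12)
= 495.6124 · e^0.054400 = 495.6124 × 1.055907 = €523.32

€523.32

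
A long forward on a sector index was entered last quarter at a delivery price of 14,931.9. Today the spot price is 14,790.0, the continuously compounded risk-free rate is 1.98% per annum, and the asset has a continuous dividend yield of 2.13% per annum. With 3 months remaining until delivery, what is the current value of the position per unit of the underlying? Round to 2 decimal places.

-146.72

Current fair forward for the remaining 3 months: F = S·e^((r − q)·T), (r − q) = 0.0198 − 0.0213 = -0.0015
F = 14790.0 · e^(-0.0015 × 3/12) = 14790.0 × 0.99962507 = 14784.4548
Value of long forward = (F − K)·e^(−rT) = (14784.4548 − 14931.9) · e^(−0.0198·3/12)
= -147.4452 × 0.99506223 = -146.72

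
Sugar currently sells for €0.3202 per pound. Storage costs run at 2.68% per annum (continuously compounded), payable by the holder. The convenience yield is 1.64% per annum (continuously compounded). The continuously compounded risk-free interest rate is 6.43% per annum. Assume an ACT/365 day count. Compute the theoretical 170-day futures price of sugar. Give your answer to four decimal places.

Net carry = r + u − y = 0.0643 + 0.0268 − 0.0164 = 0.0747
F = S·e^((r+u−y)T) = 0.3202 · e^(0.0747 × 170/365) = 0.3202 · e^0.034792
= 0.3202 × 1.035404 = €0.3315 per pound

€0.3315 per pound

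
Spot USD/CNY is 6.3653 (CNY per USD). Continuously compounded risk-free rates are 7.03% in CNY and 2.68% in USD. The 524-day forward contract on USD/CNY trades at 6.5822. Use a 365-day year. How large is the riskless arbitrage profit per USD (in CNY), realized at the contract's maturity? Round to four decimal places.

0.1933 per USD (in CNY)

Fair forward: F* = S·e^(carry·T), with carry = (r_CNY − r_USD) = 0.0703 − 0.0268 = 0.0435
F* = 6.3653 · e^(0.0435 × 524/365) = 6.3653 · e^0.062449 = 6.3653 × 1.064440 = 6.7755
Market 6.5822 < fair 6.7755: forward underpriced → reverse cash-and-carry (short spot, go long the forward).
At maturity, profit = |F_mkt − F*| = |6.5822 − 6.7755| = 0.1933 per USD (in CNY)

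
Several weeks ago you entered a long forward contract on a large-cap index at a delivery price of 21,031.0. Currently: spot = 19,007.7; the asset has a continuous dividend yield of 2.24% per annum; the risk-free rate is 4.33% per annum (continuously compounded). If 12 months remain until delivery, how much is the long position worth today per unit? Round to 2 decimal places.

Current fair forward for the remaining 12 months: F = S·e^((r − q)·T), (r − q) = 0.0433 − 0.0224 = 0.0209
F = 19007.7 · e^(0.0209 × 12/12) = 19007.7 × 1.02111993 = 19409.1413
Value of long forward = (F − K)·e^(−rT) = (19409.1413 − 21031.0) · e^(−0.0433·12/12)
= -1621.8587 × 0.95762406 = -1553.13

-1553.13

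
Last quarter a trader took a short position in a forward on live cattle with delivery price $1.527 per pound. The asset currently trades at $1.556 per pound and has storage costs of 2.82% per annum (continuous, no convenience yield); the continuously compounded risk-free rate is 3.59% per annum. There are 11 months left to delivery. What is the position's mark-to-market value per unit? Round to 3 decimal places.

Current fair forward for the remaining 11 months: F = S·e^((r + u)·T), (r + u) = 0.0359 + 0.0282 = 0.0641
F = 1.556 · e^(0.0641 × 11/12) = 1.556 × 1.060519 = 1.6502
Value of long forward = (F − K)·e^(−rT) = (1.6502 − 1.527) · e^(−0.0359·11/12)
= 0.1232 × 0.967627 = 0.119
Short position value = −(long value) = -$0.119

-$0.119 per pound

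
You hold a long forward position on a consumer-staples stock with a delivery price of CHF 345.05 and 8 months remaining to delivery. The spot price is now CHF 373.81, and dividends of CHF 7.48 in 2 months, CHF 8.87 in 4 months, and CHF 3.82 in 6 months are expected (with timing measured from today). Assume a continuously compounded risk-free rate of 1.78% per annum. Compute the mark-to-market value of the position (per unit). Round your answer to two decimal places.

PV(remaining dividends) I = 7.48·e^(−0.0178·2/12) + 8.87·e^(−0.0178·4/12) + 3.82·e^(−0.0178·6/12) = 20.0615
Current forward F = (S − I)·e^(rT) = (373.81 − 20.0615)·e^(0.0178·8/12) = 353.7485 × 1.011937 = 357.9712
Value (long) = (F − K)·e^(−rT) = (357.9712 − 345.05) × 0.988203 = 12.7688
Value = CHF 12.77

CHF 12.77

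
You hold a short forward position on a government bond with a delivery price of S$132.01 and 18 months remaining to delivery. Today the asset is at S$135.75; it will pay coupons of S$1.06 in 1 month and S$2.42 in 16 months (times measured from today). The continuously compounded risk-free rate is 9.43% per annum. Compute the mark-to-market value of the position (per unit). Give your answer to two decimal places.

-S$17.97

PV(remaining coupons) I = 1.06·e^(−0.0943·1/12) + 2.42·e^(−0.0943·16/12) = 3.1858
Current forward F = (S − I)·e^(rT) = (135.75 − 3.1858)·e^(0.0943·18/12) = 132.5642 × 1.151943 = 152.7064
Value (long) = (F − K)·e^(−rT) = (152.7064 − 132.01) × 0.868099 = 17.9665
Short position value = −(long value) = -S$17.97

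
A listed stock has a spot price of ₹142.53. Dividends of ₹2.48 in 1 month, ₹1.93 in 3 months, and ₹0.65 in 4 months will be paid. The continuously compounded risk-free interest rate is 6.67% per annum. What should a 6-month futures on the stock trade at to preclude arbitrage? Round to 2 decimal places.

₹142.19

PV(dividends) I = 2.48·e^(−0.0667·1/12) + 1.93·e^(−0.0667·3/12) + 0.65·e^(−0.0667·4/12)
I = 2.4663 + 1.8981 + 0.6357 = 5.0001
F = (S − I)·e^(rT) = (142.53 − 5.0001) · e^(0.0667·6/12)
= 137.5299 · e^0.033350 = 137.5299 × 1.033912 = ₹142.19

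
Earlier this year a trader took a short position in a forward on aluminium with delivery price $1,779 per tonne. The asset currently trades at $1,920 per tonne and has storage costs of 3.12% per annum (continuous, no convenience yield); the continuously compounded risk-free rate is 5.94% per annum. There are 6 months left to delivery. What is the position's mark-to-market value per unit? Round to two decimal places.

Current fair forward for the remaining 6 months: F = S·e^((r + u)·T), (r + u) = 0.0594 + 0.0312 = 0.0906
F = 1920 · e^(0.0906 × 6/12) = 1920 × 1.04634172 = 2008.9761
Value of long forward = (F − K)·e^(−rT) = (2008.9761 − 1779) · e^(−0.0594·6/12)
= 229.9761 × 0.97073671 = 223.25
Short position value = −(long value) = -$223.25

-$223.25 per tonne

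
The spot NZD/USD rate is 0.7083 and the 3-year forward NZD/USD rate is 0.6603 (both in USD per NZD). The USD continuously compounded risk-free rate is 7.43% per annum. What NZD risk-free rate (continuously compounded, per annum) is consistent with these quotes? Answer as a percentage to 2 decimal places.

F = S·e^((r_USD − r_NZD)T) ⇒ r_NZD = r_USD − ln(F/S)/T
ln(0.6603/0.7083) = -0.070173; /(3) = -0.023391
r_NZD = 0.0743 + 0.023391 = 0.097691
r_NZD = 9.77%

9.77%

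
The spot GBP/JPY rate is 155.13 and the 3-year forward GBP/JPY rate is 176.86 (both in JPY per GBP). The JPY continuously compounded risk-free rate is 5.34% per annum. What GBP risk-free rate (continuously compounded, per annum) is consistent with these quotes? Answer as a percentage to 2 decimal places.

0.97%

F = S·e^((r_JPY − r_GBP)T) ⇒ r_GBP = r_JPY − ln(F/S)/T
ln(176.86/155.13) = 0.131095; /(3) = 0.043698
r_GBP = 0.0534 − 0.043698 = 0.009702
r_GBP = 0.97%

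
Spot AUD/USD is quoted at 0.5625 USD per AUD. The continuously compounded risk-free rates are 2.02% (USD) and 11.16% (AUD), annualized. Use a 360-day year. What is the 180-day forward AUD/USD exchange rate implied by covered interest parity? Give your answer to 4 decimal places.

0.5374

F = S·e^((r_USD − r_AUD)T) = 0.5625 · e^((0.0202 − 0.1116) × 180/360)
= 0.5625 · e^-0.045700 = 0.5625 × 0.955329
F = 0.5374 USD per AUD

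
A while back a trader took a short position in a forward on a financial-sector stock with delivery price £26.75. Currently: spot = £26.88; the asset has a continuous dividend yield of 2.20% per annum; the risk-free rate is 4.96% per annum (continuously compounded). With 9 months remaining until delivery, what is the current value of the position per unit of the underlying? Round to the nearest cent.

-£0.67

Current fair forward for the remaining 9 months: F = S·e^((r − q)·T), (r − q) = 0.0496 − 0.0220 = 0.0276
F = 26.88 · e^(0.0276 × 9/12) = 26.88 × 1.020916 = 27.4422
Value of long forward = (F − K)·e^(−rT) = (27.4422 − 26.75) · e^(−0.0496·9/12)
= 0.6922 × 0.963483 = 0.67
Short position value = −(long value) = -£0.67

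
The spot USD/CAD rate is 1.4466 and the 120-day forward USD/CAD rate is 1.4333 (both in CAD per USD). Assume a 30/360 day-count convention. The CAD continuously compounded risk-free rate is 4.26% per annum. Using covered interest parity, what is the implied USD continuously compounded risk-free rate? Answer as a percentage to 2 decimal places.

F = S·e^((r_CAD − r_USD)T) ⇒ r_USD = r_CAD − ln(F/S)/T
ln(1.4333/1.4466) = -0.009236; /(120/360) = -0.027708
r_USD = 0.0426 + 0.027708 = 0.070308
r_USD = 7.03%

7.03%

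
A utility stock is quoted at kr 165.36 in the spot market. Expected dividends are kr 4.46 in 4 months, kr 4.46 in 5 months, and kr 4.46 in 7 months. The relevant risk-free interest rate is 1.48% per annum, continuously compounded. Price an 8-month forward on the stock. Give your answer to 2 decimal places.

PV(dividends) I = 4.46·e^(−0.0148·4/12) + 4.46·e^(−0.0148·5/12) + 4.46·e^(−0.0148·7/12)
I = 4.4381 + 4.4326 + 4.4217 = 13.2924
F = (S − I)·e^(rT) = (165.36 − 13.2924) · e^(0.0148·8/12)
= 152.0676 · e^0.009867 = 152.0676 × 1.009916 = kr 153.58

kr 153.58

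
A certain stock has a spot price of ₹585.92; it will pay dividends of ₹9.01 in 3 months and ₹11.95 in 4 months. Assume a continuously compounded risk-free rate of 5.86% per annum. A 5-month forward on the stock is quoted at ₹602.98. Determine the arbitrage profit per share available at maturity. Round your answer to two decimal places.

₹23.68 per share

PV(dividends) I = 9.01·e^(−0.0586·3/12) + 11.95·e^(−0.0586·4/12) = 20.5978
Fair forward F* = (S − I)·e^(rT) = (585.92 − 20.5978)·e^0.024417 = 565.3222 × 1.024718 = 579.2958
Market ₹602.98 > fair 579.2958: forward overpriced → cash-and-carry (borrow at r, buy the stock and collect the dividends, short the forward).
Profit at T = |F_mkt − F*| = |602.98 − 579.2958| = ₹23.68 per share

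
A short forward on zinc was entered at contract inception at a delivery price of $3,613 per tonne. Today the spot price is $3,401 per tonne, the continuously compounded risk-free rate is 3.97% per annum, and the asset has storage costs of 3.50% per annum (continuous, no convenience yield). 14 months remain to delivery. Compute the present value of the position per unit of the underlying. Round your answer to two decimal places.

Current fair forward for the remaining 14 months: F = S·e^((r + u)·T), (r + u) = 0.0397 + 0.0350 = 0.0747
F = 3401 · e^(0.0747 × 14/12) = 3401 × 1.09106033 = 3710.6962
Value of long forward = (F − K)·e^(−rT) = (3710.6962 − 3613) · e^(−0.0397·14/12)
= 97.6962 × 0.95473958 = 93.27
Short position value = −(long value) = -$93.27

-$93.27 per tonne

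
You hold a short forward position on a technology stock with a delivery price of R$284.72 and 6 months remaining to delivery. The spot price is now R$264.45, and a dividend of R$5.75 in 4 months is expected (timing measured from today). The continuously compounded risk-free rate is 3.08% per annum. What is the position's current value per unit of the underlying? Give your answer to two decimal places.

PV(remaining dividends) I = 5.75·e^(−0.0308·4/12) = 5.6913
Current forward F = (S − I)·e^(rT) = (264.45 − 5.6913)·e^(0.0308·6/12) = 258.7587 × 1.015519 = 262.7744
Value (long) = (F − K)·e^(−rT) = (262.7744 − 284.72) × 0.984718 = -21.6102
Short position value = −(long value) = R$21.61

R$21.61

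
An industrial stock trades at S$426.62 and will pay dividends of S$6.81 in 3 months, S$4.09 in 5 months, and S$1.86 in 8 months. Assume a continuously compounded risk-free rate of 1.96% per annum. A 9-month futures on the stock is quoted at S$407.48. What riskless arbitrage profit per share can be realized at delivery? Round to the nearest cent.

PV(dividends) I = 6.81·e^(−0.0196·3/12) + 4.09·e^(−0.0196·5/12) + 1.86·e^(−0.0196·8/12) = 12.6693
Fair futures F* = (S − I)·e^(rT) = (426.62 − 12.6693)·e^0.014700 = 413.9507 × 1.014809 = 420.0809
Market S$407.48 < fair 420.0809: forward underpriced → reverse cash-and-carry (short the stock, invest proceeds at r, pay the dividends, go long the forward).
Profit at T = |F_mkt − F*| = |407.48 − 420.0809| = S$12.60 per share

S$12.60 per share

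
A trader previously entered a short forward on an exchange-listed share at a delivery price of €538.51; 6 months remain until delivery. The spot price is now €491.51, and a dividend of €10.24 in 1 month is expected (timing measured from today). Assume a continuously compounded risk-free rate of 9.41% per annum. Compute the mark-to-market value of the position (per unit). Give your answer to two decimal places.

€32.41

PV(remaining dividends) I = 10.24·e^(−0.0941·1/12) = 10.1600
Current forward F = (S − I)·e^(rT) = (491.51 − 10.1600)·e^(0.0941·6/12) = 481.3500 × 1.048174 = 504.5386
Value (long) = (F − K)·e^(−rT) = (504.5386 − 538.51) × 0.954040 = -32.4101
Short position value = −(long value) = €32.41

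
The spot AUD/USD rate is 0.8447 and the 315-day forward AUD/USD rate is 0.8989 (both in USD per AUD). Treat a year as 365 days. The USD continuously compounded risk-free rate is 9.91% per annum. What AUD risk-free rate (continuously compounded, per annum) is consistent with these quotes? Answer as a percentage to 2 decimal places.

F = S·e^((r_USD − r_AUD)T) ⇒ r_AUD = r_USD − ln(F/S)/T
ln(0.8989/0.8447) = 0.062190; /(315/365) = 0.072061
r_AUD = 0.0991 − 0.072061 = 0.027039
r_AUD = 2.70%

2.70%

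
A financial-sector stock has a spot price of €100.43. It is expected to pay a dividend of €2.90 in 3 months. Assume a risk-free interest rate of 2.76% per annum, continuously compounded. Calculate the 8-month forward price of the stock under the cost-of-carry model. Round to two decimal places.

€99.36

PV(dividends) I = 2.90·e^(−0.0276·3/12)
I = 2.8801
F = (S − I)·e^(rT) = (100.43 − 2.8801) · e^(0.0276·8/12)
= 97.5499 · e^0.018400 = 97.5499 × 1.018570 = €99.36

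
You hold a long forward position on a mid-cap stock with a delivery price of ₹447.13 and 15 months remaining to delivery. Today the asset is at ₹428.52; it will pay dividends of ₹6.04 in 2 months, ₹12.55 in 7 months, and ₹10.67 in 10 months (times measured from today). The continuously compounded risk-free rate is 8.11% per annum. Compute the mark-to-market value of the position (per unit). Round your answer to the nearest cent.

PV(remaining dividends) I = 6.04·e^(−0.0811·2/12) + 12.55·e^(−0.0811·7/12) + 10.67·e^(−0.0811·10/12) = 27.9017
Current forward F = (S − I)·e^(rT) = (428.52 − 27.9017)·e^(0.0811·15/12) = 400.6183 × 1.106692 = 443.3611
Value (long) = (F − K)·e^(−rT) = (443.3611 − 447.13) × 0.903594 = -3.4056
Value = -₹3.41

-₹3.41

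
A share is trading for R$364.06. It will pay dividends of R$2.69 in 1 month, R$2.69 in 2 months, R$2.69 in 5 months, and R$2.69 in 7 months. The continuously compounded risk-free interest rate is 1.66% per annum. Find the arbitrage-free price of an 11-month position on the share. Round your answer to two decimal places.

R$358.77

PV(dividends) I = 2.69·e^(−0.0166·1/12) + 2.69·e^(−0.0166·2/12) + 2.69·e^(−0.0166·5/12) + 2.69·e^(−0.0166·7/12)
I = 2.6863 + 2.6826 + 2.6715 + 2.6641 = 10.7045
F = (S − I)·e^(rT) = (364.06 − 10.7045) · e^(0.0166·11/12)
= 353.3555 · e^0.015217 = 353.3555 × 1.015333 = R$358.77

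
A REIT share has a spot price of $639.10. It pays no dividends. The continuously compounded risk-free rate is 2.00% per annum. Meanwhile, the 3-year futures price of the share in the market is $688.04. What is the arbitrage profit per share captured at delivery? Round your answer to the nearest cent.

$9.42 per share

Fair futures: F* = S·e^(carry·T), with carry = r = 0.0200
F* = 639.10 · e^(0.0200 × 3) = 639.10 · e^0.060000 = 639.10 × 1.061837 = $678.6200
Market $688.04 > fair $678.6200: forward overpriced → cash-and-carry (buy spot, short the forward).
At maturity, profit = |F_mkt − F*| = |688.04 − 678.6200| = $9.42 per share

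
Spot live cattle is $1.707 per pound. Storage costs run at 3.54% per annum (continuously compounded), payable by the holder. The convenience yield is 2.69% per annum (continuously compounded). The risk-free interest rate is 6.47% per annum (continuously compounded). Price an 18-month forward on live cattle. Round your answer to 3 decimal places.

$1.905 per pound

Net carry = r + u − y = 0.0647 + 0.0354 − 0.0269 = 0.0732
F = S·e^((r+u−y)T) = 1.707 · e^(0.0732 × 18/12) = 1.707 · e^0.109800
= 1.707 × 1.116055 = $1.905 per pound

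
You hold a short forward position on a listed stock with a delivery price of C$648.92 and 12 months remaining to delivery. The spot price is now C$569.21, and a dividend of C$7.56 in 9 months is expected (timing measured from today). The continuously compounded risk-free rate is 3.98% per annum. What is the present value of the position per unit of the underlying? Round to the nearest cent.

C$61.73

PV(remaining dividends) I = 7.56·e^(−0.0398·9/12) = 7.3377
Current forward F = (S − I)·e^(rT) = (569.21 − 7.3377)·e^(0.0398·12/12) = 561.8723 × 1.040603 = 584.6860
Value (long) = (F − K)·e^(−rT) = (584.6860 − 648.92) × 0.960982 = -61.7277
Short position value = −(long value) = C$61.73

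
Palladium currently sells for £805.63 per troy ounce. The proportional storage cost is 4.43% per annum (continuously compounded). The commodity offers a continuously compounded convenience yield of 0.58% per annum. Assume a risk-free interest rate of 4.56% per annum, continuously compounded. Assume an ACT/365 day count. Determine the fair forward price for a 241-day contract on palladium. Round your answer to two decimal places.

Net carry = r + u − y = 0.0456 + 0.0443 − 0.0058 = 0.0841
F = S·e^((r+u−y)T) = 805.63 · e^(0.0841 × 241/365) = 805.63 · e^0.055529
= 805.63 × 1.057100 = £851.63 per troy ounce

£851.63 per troy ounce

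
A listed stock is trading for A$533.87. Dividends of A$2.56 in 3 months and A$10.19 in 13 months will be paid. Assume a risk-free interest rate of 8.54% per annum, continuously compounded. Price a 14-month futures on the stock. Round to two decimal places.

A$576.77

PV(dividends) I = 2.56·e^(−0.0854·3/12) + 10.19·e^(−0.0854·13/12)
I = 2.5059 + 9.2896 = 11.7955
F = (S − I)·e^(rT) = (533.87 − 11.7955) · e^(0.0854·14/12)
= 522.0745 · e^0.099633 = 522.0745 × 1.104765 = A$576.77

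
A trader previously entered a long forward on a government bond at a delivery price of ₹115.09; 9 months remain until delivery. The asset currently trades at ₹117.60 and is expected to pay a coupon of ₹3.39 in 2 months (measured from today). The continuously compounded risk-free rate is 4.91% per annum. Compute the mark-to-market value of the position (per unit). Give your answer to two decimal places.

PV(remaining coupons) I = 3.39·e^(−0.0491·2/12) = 3.3624
Current forward F = (S − I)·e^(rT) = (117.60 − 3.3624)·e^(0.0491·9/12) = 114.2376 × 1.037511 = 118.5228
Value (long) = (F − K)·e^(−rT) = (118.5228 − 115.09) × 0.963845 = 3.3087
Value = ₹3.31

₹3.31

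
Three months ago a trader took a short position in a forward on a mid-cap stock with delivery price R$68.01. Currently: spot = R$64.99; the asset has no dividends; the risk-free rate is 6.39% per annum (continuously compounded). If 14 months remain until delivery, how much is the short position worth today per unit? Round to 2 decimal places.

-R$1.87

Current fair forward for the remaining 14 months: F = S·e^(r·T), r = 0.0639
F = 64.99 · e^(0.0639 × 14/12) = 64.99 × 1.077399 = 70.0202
Value of long forward = (F − K)·e^(−rT) = (70.0202 − 68.01) · e^(−0.0639·14/12)
= 2.0102 × 0.928161 = 1.87
Short position value = −(long value) = -R$1.87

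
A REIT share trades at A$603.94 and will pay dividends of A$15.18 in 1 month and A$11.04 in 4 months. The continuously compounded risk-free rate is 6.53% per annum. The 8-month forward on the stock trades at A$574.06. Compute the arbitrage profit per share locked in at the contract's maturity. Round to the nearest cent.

PV(dividends) I = 15.18·e^(−0.0653·1/12) + 11.04·e^(−0.0653·4/12) = 25.8999
Fair forward F* = (S − I)·e^(rT) = (603.94 − 25.8999)·e^0.043533 = 578.0401 × 1.044494 = 603.7594
Market A$574.06 < fair 603.7594: forward underpriced → reverse cash-and-carry (short the stock, invest proceeds at r, pay the dividends, go long the forward).
Profit at T = |F_mkt − F*| = |574.06 − 603.7594| = A$29.70 per share

A$29.70 per share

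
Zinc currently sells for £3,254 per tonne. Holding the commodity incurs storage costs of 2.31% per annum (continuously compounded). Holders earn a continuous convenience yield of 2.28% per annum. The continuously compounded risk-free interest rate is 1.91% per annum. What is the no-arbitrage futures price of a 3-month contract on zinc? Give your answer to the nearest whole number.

£3,270 per tonne

Net carry = r + u − y = 0.0191 + 0.0231 − 0.0228 = 0.0194
F = S·e^((r+u−y)T) = 3254 · e^(0.0194 × 3/12) = 3254 · e^0.004850
= 3254 × 1.004862 = £3,270 per tonne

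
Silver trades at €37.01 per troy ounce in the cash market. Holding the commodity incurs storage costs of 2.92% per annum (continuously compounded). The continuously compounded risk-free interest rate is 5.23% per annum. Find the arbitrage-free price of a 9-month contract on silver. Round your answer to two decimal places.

€39.34 per troy ounce

Net carry = r + u − y = 0.0523 + 0.0292 − 0.0000 = 0.0815
F = S·e^((r+u−y)T) = 37.01 · e^(0.0815 × 9/12) = 37.01 · e^0.061125
= 37.01 × 1.063032 = €39.34 per troy ounce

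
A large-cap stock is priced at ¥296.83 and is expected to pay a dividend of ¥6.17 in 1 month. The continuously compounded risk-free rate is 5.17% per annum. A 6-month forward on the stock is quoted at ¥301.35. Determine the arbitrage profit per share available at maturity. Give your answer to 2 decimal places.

¥3.05 per share

PV(dividends) I = 6.17·e^(−0.0517·1/12) = 6.1435
Fair forward F* = (S − I)·e^(rT) = (296.83 − 6.1435)·e^0.025850 = 290.6865 × 1.026187 = 298.2987
Market ¥301.35 > fair 298.2987: forward overpriced → cash-and-carry (borrow at r, buy the stock and collect the dividends, short the forward).
Profit at T = |F_mkt − F*| = |301.35 − 298.2987| = ¥3.05 per share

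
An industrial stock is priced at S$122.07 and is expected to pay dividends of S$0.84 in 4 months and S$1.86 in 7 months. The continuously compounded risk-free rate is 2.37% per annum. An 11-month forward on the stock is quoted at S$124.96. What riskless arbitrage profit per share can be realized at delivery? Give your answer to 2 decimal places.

PV(dividends) I = 0.84·e^(−0.0237·4/12) + 1.86·e^(−0.0237·7/12) = 2.6679
Fair forward F* = (S − I)·e^(rT) = (122.07 − 2.6679)·e^0.021725 = 119.4021 × 1.021963 = 122.0245
Market S$124.96 > fair 122.0245: forward overpriced → cash-and-carry (borrow at r, buy the stock and collect the dividends, short the forward).
Profit at T = |F_mkt − F*| = |124.96 − 122.0245| = S$2.94 per share

S$2.94 per share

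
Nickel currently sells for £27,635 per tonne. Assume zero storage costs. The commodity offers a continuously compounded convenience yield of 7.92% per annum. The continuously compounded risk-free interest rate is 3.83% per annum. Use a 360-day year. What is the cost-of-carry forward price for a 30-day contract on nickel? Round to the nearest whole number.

£27,541 per tonne

Net carry = r + u − y = 0.0383 + 0.0000 − 0.0792 = -0.0409
F = S·e^((r+u−y)T) = 27635 · e^(-0.0409 × 30/360) = 27635 · e^-0.003408
= 27635 × 0.996598 = £27,541 per tonne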